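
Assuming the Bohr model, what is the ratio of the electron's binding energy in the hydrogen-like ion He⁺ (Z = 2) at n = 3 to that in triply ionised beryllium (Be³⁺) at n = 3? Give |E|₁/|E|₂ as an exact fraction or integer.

1/4

|E| ∝ Z^2 · n^-2
|E|₁/|E|₂ = (2/4)^2 · (3/3)^-2 = 1/4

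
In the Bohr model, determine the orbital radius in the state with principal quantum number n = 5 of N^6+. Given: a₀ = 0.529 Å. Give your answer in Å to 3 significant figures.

r_n = n²a₀/Z = 5² × 0.529 / 7
    = 25 × 0.529 / 7 = 1.89 Å

1.89 Å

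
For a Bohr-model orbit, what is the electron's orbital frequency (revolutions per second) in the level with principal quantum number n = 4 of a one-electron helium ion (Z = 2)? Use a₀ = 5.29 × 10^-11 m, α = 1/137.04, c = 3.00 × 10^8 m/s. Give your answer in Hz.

r = n²a₀/Z = 4.23 × 10^-10 m, v = Zαc/n = 1.09 × 10^6 m/s
f = v/(2πr) = 4.12 × 10^14 Hz

4.12 × 10^14 Hz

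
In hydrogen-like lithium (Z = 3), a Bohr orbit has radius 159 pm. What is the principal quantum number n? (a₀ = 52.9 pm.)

r_n = n²a₀/Z ⇒ n² = rZ/a₀ = 159 × 3 / 52.9 ≈ 9.02
n = 3

3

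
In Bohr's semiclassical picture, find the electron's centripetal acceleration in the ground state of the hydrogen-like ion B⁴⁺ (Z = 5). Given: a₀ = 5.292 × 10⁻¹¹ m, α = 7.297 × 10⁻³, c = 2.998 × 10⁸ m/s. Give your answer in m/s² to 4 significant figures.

r = n²a₀/Z = 1.058 × 10⁻¹¹ m, v = Zαc/n = 1.094 × 10⁷ m/s
a = v²/r = (1.094 × 10⁷)² / 1.058 × 10⁻¹¹ = 1.130 × 10²⁵ m/s²

1.130 × 10²⁵ m/s²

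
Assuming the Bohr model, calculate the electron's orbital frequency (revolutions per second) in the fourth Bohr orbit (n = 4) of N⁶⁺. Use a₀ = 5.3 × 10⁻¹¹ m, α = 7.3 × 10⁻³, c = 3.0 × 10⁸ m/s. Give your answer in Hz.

5.0 × 10¹⁵ Hz

r = n²a₀/Z = 1.2 × 10⁻¹⁰ m, v = Zαc/n = 3.8 × 10⁶ m/s
f = v/(2πr) = 5.0 × 10¹⁵ Hz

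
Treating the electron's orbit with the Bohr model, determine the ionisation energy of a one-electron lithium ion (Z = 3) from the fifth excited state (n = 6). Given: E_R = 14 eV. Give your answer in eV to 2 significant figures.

3.5 eV

E_n = −E_R·Z²/n² = −14 × 3²/6² eV = -3.5 eV
Ionisation energy = −E_n = 3.5 eV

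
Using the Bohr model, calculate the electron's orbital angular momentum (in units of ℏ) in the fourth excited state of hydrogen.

L_n = nℏ, so L/ℏ = n = 5.

5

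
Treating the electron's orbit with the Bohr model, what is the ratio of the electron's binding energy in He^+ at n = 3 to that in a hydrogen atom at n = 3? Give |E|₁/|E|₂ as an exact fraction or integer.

4

|E| ∝ Z^2 · n^-2
|E|₁/|E|₂ = (2/1)^2 · (3/3)^-2 = 4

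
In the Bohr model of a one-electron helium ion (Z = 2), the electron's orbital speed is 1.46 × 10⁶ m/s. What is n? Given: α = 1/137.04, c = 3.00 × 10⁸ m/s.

3

v_n = Zαc/n ⇒ n = Zαc/v = 2 × 0.00730 × 3.00 × 10⁸ / 1.46 × 10⁶ ≈ 3.00
n = 3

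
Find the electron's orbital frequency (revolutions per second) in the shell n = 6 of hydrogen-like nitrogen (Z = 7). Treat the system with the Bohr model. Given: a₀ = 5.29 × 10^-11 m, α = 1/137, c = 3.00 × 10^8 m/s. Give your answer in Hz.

1.49 × 10^15 Hz

r = n²a₀/Z = 2.72 × 10^-10 m, v = Zαc/n = 2.55 × 10^6 m/s
f = v/(2πr) = 1.49 × 10^15 Hz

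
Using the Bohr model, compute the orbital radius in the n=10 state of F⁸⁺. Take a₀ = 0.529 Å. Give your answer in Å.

r_n = n²a₀/Z = 10² × 0.529 / 9
    = 100 × 0.529 / 9 = 5.88 Å

5.88 Å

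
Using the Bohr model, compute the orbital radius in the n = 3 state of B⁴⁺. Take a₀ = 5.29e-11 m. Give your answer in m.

9.52e-11 m

r_n = n²a₀/Z = 3² × 5.29e-11 / 5
    = 9 × 5.29e-11 / 5 = 9.52e-11 m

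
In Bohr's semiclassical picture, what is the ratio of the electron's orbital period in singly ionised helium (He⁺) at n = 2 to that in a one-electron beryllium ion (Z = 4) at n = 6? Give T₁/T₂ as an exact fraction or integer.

4/27

T ∝ Z^-2 · n^3
T₁/T₂ = (2/4)^-2 · (2/6)^3 = 4/27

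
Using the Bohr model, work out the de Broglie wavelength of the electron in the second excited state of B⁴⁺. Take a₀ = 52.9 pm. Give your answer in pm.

The Bohr quantisation condition is nλ = 2πr_n.
r_n = n²a₀/Z = 95.2 pm
λ = 2πr_n/n = 2π·95.2/3 = 199 pm

199 pm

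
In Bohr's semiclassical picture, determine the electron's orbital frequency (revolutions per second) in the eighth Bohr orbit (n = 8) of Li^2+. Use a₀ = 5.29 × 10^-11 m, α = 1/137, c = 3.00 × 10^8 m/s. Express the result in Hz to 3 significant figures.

1.16 × 10^14 Hz

r = n²a₀/Z = 1.13 × 10^-9 m, v = Zαc/n = 8.21 × 10^5 m/s
f = v/(2πr) = 1.16 × 10^14 Hz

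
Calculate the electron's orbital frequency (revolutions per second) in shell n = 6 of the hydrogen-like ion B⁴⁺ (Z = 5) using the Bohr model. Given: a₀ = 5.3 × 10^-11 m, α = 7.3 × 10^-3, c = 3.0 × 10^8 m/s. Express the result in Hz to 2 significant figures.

r = n²a₀/Z = 3.8 × 10^-10 m, v = Zαc/n = 1.8 × 10^6 m/s
f = v/(2πr) = 7.6 × 10^14 Hz

7.6 × 10^14 Hz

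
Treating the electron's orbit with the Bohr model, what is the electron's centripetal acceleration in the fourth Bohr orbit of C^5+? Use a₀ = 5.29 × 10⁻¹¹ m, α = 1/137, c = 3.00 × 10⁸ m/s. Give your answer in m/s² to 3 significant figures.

r = n²a₀/Z = 1.41 × 10⁻¹⁰ m, v = Zαc/n = 3.28 × 10⁶ m/s
a = v²/r = (3.28 × 10⁶)² / 1.41 × 10⁻¹⁰ = 7.65 × 10²² m/s²

7.65 × 10²² m/s²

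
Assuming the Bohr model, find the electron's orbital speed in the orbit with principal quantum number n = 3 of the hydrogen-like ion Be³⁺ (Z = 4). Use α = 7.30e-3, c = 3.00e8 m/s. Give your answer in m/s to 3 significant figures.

2.92e6 m/s

v_n = Zαc/n = 4 × 0.00730 × 3.00e8 / 3
    = 2.92e6 m/s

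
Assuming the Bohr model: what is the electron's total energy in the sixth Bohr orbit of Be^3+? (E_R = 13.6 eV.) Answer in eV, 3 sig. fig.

-6.04 eV

E_n = −E_R·Z²/n² = −13.6 × 4²/6² = -6.04 eV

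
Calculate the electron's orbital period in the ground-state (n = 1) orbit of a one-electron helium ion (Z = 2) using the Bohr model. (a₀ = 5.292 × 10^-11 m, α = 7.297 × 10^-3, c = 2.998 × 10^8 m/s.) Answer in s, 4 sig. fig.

r = n²a₀/Z = 1²·5.292 × 10^-11/2 = 2.646 × 10^-11 m
v = Zαc/n = 2·0.007297·2.998 × 10^8/1 = 4.375 × 10^6 m/s
T = 2πr/v = 3.800 × 10^-17 s

3.800 × 10^-17 s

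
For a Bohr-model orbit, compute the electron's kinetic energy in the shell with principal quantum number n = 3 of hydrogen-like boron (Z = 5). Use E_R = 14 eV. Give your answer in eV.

39 eV

For a Coulomb orbit the virial theorem gives K = −E_n.
E_n = −E_R·Z²/n², so K = E_R·Z²/n² = 14 × 5²/3² = 39 eV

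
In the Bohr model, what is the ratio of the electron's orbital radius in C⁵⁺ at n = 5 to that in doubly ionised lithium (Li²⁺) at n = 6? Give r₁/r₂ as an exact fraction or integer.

r ∝ Z^-1 · n^2
r₁/r₂ = (6/3)^-1 · (5/6)^2 = 25/72

25/72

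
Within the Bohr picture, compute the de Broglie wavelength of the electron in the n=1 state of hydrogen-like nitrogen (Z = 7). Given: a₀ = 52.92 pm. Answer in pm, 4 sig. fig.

The Bohr quantisation condition is nλ = 2πr_n.
r_n = n²a₀/Z = 7.560 pm
λ = 2πr_n/n = 2π·7.560/1 = 47.50 pm

47.50 pm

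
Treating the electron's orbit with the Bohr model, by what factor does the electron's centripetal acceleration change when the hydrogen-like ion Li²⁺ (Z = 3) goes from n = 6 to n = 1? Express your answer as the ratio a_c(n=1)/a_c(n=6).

a_c ∝ Z^3 · n^-4; with Z fixed, a_c ∝ n^-4.
a_c(n=1)/a_c(n=6) = (1/6)^-4 = 1296

1296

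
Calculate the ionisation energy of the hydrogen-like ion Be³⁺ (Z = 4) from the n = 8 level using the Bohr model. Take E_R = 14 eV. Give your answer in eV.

3.5 eV

E_n = −E_R·Z²/n² = −14 × 4²/8² eV = -3.5 eV
Ionisation energy = −E_n = 3.5 eV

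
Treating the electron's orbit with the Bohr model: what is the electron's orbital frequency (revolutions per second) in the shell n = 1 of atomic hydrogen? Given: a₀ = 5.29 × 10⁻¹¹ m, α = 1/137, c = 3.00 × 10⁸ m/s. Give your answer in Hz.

r = n²a₀/Z = 5.29 × 10⁻¹¹ m, v = Zαc/n = 2.19 × 10⁶ m/s
f = v/(2πr) = 6.59 × 10¹⁵ Hz

6.59 × 10¹⁵ Hz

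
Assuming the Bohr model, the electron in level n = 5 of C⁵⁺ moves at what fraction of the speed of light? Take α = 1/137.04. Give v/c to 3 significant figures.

v_n = Zαc/n, so v/c = Zα/n = 6 × 0.00730 / 5 = 0.00876

0.00876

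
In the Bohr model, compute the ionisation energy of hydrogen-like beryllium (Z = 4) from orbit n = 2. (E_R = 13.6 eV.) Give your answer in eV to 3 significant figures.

54.4 eV

E_n = −E_R·Z²/n² = −13.6 × 4²/2² eV = -54.4 eV
Ionisation energy = −E_n = 54.4 eV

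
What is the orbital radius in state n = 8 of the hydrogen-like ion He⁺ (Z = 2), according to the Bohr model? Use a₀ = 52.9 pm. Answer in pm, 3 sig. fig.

r_n = n²a₀/Z = 8² × 52.9 / 2
    = 64 × 52.9 / 2 = 1690 pm

1690 pm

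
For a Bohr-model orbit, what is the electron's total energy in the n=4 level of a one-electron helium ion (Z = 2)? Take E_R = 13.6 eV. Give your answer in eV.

E_n = −E_R·Z²/n² = −13.6 × 2²/4² = -3.40 eV

-3.40 eV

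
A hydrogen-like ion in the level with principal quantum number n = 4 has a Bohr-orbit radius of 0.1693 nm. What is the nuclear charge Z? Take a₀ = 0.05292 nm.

r_n = n²a₀/Z ⇒ Z = n²a₀/r = 4² × 0.05292 / 0.1693 ≈ 5.00
Z = 5

5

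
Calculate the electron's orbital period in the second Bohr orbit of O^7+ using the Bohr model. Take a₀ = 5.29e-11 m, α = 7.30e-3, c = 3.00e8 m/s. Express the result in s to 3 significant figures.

r = n²a₀/Z = 2²·5.29e-11/8 = 2.65e-11 m
v = Zαc/n = 8·0.00730·3.00e8/2 = 8.76e6 m/s
T = 2πr/v = 1.90e-17 s

1.90e-17 s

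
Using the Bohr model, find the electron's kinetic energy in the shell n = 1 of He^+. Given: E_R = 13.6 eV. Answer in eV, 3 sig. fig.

54.4 eV

For a Coulomb orbit the virial theorem gives K = −E_n.
E_n = −E_R·Z²/n², so K = E_R·Z²/n² = 13.6 × 2²/1² = 54.4 eV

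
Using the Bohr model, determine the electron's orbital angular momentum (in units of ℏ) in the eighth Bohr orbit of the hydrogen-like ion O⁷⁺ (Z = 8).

8

L_n = nℏ, so L/ℏ = n = 8.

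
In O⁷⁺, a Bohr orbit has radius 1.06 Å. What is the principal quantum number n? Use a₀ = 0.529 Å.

r_n = n²a₀/Z ⇒ n² = rZ/a₀ = 1.06 × 8 / 0.529 ≈ 16.03
n = 4

4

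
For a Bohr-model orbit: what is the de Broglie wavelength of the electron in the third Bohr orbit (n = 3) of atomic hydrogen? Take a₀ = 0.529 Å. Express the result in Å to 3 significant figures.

The Bohr quantisation condition is nλ = 2πr_n.
r_n = n²a₀/Z = 4.76 Å
λ = 2πr_n/n = 2π·4.76/3 = 9.97 Å

9.97 Å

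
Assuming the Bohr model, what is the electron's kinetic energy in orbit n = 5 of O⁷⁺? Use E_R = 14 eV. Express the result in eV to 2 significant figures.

For a Coulomb orbit the virial theorem gives K = −E_n.
E_n = −E_R·Z²/n², so K = E_R·Z²/n² = 14 × 8²/5² = 36 eV

36 eV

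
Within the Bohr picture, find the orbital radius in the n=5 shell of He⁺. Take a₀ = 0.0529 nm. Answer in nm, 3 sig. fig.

0.661 nm

r_n = n²a₀/Z = 5² × 0.0529 / 2
    = 25 × 0.0529 / 2 = 0.661 nm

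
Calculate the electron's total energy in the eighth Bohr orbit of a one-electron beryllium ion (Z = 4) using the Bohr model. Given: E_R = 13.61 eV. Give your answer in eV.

-3.402 eV

E_n = −E_R·Z²/n² = −13.61 × 4²/8² = -3.402 eV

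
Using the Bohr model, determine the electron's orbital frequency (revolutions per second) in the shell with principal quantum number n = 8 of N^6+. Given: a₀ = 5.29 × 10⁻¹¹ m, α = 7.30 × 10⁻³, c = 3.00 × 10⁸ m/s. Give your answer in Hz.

r = n²a₀/Z = 4.84 × 10⁻¹⁰ m, v = Zαc/n = 1.92 × 10⁶ m/s
f = v/(2πr) = 6.31 × 10¹⁴ Hz

6.31 × 10¹⁴ Hz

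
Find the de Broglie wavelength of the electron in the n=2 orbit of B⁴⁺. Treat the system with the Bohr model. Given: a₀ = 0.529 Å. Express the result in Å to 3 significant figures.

1.33 Å

The Bohr quantisation condition is nλ = 2πr_n.
r_n = n²a₀/Z = 0.423 Å
λ = 2πr_n/n = 2π·0.423/2 = 1.33 Å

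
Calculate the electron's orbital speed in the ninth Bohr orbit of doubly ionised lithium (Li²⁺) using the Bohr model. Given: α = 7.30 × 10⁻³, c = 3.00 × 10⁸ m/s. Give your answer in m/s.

7.30 × 10⁵ m/s

v_n = Zαc/n = 3 × 0.00730 × 3.00 × 10⁸ / 9
    = 7.30 × 10⁵ m/s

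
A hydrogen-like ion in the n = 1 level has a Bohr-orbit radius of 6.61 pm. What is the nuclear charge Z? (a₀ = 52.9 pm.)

8

r_n = n²a₀/Z ⇒ Z = n²a₀/r = 1² × 52.9 / 6.61 ≈ 8.00
Z = 8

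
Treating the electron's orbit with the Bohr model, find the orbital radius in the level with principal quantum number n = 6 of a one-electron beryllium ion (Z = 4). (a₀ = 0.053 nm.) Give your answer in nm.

0.48 nm

r_n = n²a₀/Z = 6² × 0.053 / 4
    = 36 × 0.053 / 4 = 0.48 nm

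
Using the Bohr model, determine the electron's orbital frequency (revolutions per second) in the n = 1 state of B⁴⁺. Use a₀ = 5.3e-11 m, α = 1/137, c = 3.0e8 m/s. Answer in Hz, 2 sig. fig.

1.6e17 Hz

r = n²a₀/Z = 1.1e-11 m, v = Zαc/n = 1.1e7 m/s
f = v/(2πr) = 1.6e17 Hz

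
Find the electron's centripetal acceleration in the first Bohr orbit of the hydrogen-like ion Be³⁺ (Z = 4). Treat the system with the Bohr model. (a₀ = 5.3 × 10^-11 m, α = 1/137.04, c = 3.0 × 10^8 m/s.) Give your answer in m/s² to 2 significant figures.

5.8 × 10^24 m/s²

r = n²a₀/Z = 1.3 × 10^-11 m, v = Zαc/n = 8.8 × 10^6 m/s
a = v²/r = (8.8 × 10^6)² / 1.3 × 10^-11 = 5.8 × 10^24 m/s²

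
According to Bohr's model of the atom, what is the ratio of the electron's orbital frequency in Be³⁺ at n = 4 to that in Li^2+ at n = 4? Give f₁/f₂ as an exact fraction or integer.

16/9

f ∝ Z^2 · n^-3
f₁/f₂ = (4/3)^2 · (4/4)^-3 = 16/9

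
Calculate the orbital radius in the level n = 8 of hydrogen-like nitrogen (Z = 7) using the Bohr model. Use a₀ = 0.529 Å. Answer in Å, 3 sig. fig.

r_n = n²a₀/Z = 8² × 0.529 / 7
    = 64 × 0.529 / 7 = 4.84 Å

4.84 Å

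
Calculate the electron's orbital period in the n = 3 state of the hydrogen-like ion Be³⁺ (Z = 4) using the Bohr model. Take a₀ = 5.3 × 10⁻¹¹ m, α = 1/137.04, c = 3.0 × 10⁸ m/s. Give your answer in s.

2.6 × 10⁻¹⁶ s

r = n²a₀/Z = 3²·5.3 × 10⁻¹¹/4 = 1.2 × 10⁻¹⁰ m
v = Zαc/n = 4·0.0073·3.0 × 10⁸/3 = 2.9 × 10⁶ m/s
T = 2πr/v = 2.6 × 10⁻¹⁶ s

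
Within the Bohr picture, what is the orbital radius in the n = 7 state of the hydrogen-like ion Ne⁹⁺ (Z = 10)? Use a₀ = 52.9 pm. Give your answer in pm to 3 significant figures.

r_n = n²a₀/Z = 7² × 52.9 / 10
    = 49 × 52.9 / 10 = 259 pm

259 pm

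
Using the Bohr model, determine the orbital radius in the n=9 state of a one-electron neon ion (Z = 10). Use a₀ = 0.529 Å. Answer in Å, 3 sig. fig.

4.28 Å

r_n = n²a₀/Z = 9² × 0.529 / 10
    = 81 × 0.529 / 10 = 4.28 Å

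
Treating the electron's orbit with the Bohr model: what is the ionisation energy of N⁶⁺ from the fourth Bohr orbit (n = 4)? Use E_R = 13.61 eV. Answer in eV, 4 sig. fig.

41.68 eV

E_n = −E_R·Z²/n² = −13.61 × 7²/4² eV = -41.68 eV
Ionisation energy = −E_n = 41.68 eV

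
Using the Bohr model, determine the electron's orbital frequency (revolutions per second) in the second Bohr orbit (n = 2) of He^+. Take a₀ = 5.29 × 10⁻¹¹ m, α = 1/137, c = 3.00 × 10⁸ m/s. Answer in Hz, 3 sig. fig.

r = n²a₀/Z = 1.06 × 10⁻¹⁰ m, v = Zαc/n = 2.19 × 10⁶ m/s
f = v/(2πr) = 3.29 × 10¹⁵ Hz

3.29 × 10¹⁵ Hz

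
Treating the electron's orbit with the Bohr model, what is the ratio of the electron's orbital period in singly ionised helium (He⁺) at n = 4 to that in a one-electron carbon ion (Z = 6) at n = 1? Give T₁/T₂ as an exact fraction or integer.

T ∝ Z^-2 · n^3
T₁/T₂ = (2/6)^-2 · (4/1)^3 = 576

576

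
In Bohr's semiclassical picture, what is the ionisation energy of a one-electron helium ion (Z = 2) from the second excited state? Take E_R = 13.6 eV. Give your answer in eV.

E_n = −E_R·Z²/n² = −13.6 × 2²/3² eV = -6.04 eV
Ionisation energy = −E_n = 6.04 eV

6.04 eV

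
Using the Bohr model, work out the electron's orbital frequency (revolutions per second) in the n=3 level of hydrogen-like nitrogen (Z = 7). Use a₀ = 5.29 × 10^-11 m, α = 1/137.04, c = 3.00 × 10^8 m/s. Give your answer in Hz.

1.20 × 10^16 Hz

r = n²a₀/Z = 6.80 × 10^-11 m, v = Zαc/n = 5.11 × 10^6 m/s
f = v/(2πr) = 1.20 × 10^16 Hz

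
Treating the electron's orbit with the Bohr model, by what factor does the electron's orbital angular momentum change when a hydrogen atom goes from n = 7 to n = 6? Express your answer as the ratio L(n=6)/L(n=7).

L = nℏ depends only on n, so L ∝ n.
L(n=6)/L(n=7) = (6/7)^1 = 6/7

6/7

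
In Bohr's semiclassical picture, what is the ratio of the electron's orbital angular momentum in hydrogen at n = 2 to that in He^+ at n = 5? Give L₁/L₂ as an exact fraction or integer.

L = nℏ is independent of Z.
L₁/L₂ = n₁/n₂ = 2/5 = 2/5

2/5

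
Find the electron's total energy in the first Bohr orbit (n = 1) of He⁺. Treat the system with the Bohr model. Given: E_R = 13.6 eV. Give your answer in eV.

-54.4 eV

E_n = −E_R·Z²/n² = −13.6 × 2²/1² = -54.4 eV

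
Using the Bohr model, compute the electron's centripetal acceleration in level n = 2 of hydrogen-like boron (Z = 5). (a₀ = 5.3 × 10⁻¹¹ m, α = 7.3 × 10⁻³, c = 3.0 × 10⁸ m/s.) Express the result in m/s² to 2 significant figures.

r = n²a₀/Z = 4.2 × 10⁻¹¹ m, v = Zαc/n = 5.5 × 10⁶ m/s
a = v²/r = (5.5 × 10⁶)² / 4.2 × 10⁻¹¹ = 7.1 × 10²³ m/s²

7.1 × 10²³ m/s²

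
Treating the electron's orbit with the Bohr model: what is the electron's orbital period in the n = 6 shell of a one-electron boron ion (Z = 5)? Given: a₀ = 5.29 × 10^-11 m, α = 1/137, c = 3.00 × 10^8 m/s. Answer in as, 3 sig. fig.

1310 as

r = n²a₀/Z = 6²·5.29 × 10^-11/5 = 3.81 × 10^-10 m
v = Zαc/n = 5·0.00730·3.00 × 10^8/6 = 1.82 × 10^6 m/s
T = 2πr/v = 1.31 × 10^-15 s = 1310 as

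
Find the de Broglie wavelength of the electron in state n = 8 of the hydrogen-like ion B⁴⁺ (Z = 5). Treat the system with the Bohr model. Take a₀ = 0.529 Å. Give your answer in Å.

The Bohr quantisation condition is nλ = 2πr_n.
r_n = n²a₀/Z = 6.77 Å
λ = 2πr_n/n = 2π·6.77/8 = 5.32 Å

5.32 Å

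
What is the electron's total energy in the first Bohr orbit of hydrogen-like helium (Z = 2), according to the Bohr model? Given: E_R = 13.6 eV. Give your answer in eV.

-54.4 eV

E_n = −E_R·Z²/n² = −13.6 × 2²/1² = -54.4 eV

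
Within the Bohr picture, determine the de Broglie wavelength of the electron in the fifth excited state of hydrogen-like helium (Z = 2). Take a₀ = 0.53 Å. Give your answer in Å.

10.0 Å

The Bohr quantisation condition is nλ = 2πr_n.
r_n = n²a₀/Z = 9.5 Å
λ = 2πr_n/n = 2π·9.5/6 = 10.0 Å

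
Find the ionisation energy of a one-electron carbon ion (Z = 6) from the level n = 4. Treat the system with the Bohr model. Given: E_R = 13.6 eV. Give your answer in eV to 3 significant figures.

E_n = −E_R·Z²/n² = −13.6 × 6²/4² eV = -30.6 eV
Ionisation energy = −E_n = 30.6 eV

30.6 eV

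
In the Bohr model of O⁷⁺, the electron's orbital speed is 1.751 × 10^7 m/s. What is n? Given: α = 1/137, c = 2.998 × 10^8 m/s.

v_n = Zαc/n ⇒ n = Zαc/v = 8 × 0.007299 × 2.998 × 10^8 / 1.751 × 10^7 ≈ 1.00
n = 1

1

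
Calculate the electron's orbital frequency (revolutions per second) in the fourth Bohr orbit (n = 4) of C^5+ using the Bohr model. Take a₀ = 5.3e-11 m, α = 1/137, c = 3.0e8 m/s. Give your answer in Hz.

3.7e15 Hz

r = n²a₀/Z = 1.4e-10 m, v = Zαc/n = 3.3e6 m/s
f = v/(2πr) = 3.7e15 Hz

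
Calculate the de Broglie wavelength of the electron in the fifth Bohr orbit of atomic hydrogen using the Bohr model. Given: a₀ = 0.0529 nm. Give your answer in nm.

The Bohr quantisation condition is nλ = 2πr_n.
r_n = n²a₀/Z = 1.32 nm
λ = 2πr_n/n = 2π·1.32/5 = 1.66 nm

1.66 nm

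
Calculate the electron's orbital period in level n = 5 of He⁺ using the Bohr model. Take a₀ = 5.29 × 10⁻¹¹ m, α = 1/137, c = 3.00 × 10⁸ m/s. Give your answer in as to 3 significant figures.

r = n²a₀/Z = 5²·5.29 × 10⁻¹¹/2 = 6.61 × 10⁻¹⁰ m
v = Zαc/n = 2·0.00730·3.00 × 10⁸/5 = 8.76 × 10⁵ m/s
T = 2πr/v = 4.74 × 10⁻¹⁵ s = 4740 as

4740 as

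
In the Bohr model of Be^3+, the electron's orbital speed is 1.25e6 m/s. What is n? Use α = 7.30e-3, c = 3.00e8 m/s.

v_n = Zαc/n ⇒ n = Zαc/v = 4 × 0.00730 × 3.00e8 / 1.25e6 ≈ 7.01
n = 7

7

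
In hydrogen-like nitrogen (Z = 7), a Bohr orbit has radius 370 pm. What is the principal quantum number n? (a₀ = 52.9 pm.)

r_n = n²a₀/Z ⇒ n² = rZ/a₀ = 370 × 7 / 52.9 ≈ 48.96
n = 7

7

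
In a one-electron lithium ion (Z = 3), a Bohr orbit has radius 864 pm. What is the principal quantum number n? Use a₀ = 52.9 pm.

r_n = n²a₀/Z ⇒ n² = rZ/a₀ = 864 × 3 / 52.9 ≈ 49.00
n = 7

7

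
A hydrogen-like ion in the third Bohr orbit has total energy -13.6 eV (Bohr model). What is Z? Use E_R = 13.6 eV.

3

E_n = −E_R Z²/n² ⇒ Z² = −E_n n²/E_R = 13.6 × 3² / 13.6 ≈ 9.00
Z = 3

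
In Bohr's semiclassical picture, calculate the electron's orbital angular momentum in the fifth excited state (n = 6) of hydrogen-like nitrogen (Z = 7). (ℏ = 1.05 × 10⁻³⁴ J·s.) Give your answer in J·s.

6.30 × 10⁻³⁴ J·s

L_n = nℏ = 6 × 1.05 × 10⁻³⁴ = 6.30 × 10⁻³⁴ J·s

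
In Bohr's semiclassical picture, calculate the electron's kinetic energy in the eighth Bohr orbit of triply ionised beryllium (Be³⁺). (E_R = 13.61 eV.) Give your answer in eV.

For a Coulomb orbit the virial theorem gives K = −E_n.
E_n = −E_R·Z²/n², so K = E_R·Z²/n² = 13.61 × 4²/8² = 3.402 eV

3.402 eV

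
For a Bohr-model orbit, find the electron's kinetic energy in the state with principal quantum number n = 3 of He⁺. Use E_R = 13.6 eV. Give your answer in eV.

6.04 eV

For a Coulomb orbit the virial theorem gives K = −E_n.
E_n = −E_R·Z²/n², so K = E_R·Z²/n² = 13.6 × 2²/3² = 6.04 eV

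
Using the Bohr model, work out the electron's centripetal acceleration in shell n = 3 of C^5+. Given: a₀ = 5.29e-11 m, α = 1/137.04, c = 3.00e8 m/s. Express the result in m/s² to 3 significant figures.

2.42e23 m/s²

r = n²a₀/Z = 7.94e-11 m, v = Zαc/n = 4.38e6 m/s
a = v²/r = (4.38e6)² / 7.94e-11 = 2.42e23 m/s²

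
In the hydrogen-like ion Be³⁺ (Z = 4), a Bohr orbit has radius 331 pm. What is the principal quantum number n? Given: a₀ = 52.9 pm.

r_n = n²a₀/Z ⇒ n² = rZ/a₀ = 331 × 4 / 52.9 ≈ 25.03
n = 5

5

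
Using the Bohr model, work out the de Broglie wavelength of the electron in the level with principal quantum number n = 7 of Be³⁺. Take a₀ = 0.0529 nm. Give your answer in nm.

The Bohr quantisation condition is nλ = 2πr_n.
r_n = n²a₀/Z = 0.648 nm
λ = 2πr_n/n = 2π·0.648/7 = 0.582 nm

0.582 nm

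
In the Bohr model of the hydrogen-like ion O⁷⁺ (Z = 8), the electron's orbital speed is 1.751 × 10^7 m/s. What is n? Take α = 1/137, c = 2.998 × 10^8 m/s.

v_n = Zαc/n ⇒ n = Zαc/v = 8 × 0.007299 × 2.998 × 10^8 / 1.751 × 10^7 ≈ 1.00
n = 1

1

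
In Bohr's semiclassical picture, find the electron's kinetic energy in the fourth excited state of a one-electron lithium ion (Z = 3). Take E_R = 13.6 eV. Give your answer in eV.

4.90 eV

For a Coulomb orbit the virial theorem gives K = −E_n.
E_n = −E_R·Z²/n², so K = E_R·Z²/n² = 13.6 × 3²/5² = 4.90 eV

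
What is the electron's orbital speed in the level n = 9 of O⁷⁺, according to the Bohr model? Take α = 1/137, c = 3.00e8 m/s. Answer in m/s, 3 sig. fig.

v_n = Zαc/n = 8 × 0.00730 × 3.00e8 / 9
    = 1.95e6 m/s

1.95e6 m/s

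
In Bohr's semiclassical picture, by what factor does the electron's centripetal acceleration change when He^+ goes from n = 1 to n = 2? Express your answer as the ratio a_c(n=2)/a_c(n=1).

1/16

a_c ∝ Z^3 · n^-4; with Z fixed, a_c ∝ n^-4.
a_c(n=2)/a_c(n=1) = (2/1)^-4 = 1/16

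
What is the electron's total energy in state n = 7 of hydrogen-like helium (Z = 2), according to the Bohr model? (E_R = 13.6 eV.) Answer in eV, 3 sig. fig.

-1.11 eV

E_n = −E_R·Z²/n² = −13.6 × 2²/7² = -1.11 eV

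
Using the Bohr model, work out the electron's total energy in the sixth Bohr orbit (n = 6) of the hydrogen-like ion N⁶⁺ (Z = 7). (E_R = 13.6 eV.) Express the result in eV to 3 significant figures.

E_n = −E_R·Z²/n² = −13.6 × 7²/6² = -18.5 eV

-18.5 eV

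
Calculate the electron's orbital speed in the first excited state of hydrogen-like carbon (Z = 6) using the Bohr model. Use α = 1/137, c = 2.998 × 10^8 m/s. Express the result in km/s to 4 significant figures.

v_n = Zαc/n = 6 × 0.007299 × 2.998 × 10^8 / 2
    = 6565 km/s

6565 km/s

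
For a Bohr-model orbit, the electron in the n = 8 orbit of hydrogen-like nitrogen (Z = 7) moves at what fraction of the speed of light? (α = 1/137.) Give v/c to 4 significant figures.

0.006387

v_n = Zαc/n, so v/c = Zα/n = 7 × 0.007299 / 8 = 0.006387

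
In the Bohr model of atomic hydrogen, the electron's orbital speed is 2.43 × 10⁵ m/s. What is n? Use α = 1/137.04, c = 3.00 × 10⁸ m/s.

v_n = Zαc/n ⇒ n = Zαc/v = 1 × 0.00730 × 3.00 × 10⁸ / 2.43 × 10⁵ ≈ 9.01
n = 9

9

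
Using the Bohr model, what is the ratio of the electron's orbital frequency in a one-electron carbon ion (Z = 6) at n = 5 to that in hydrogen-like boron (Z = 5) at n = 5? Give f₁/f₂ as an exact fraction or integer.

f ∝ Z^2 · n^-3
f₁/f₂ = (6/5)^2 · (5/5)^-3 = 36/25

36/25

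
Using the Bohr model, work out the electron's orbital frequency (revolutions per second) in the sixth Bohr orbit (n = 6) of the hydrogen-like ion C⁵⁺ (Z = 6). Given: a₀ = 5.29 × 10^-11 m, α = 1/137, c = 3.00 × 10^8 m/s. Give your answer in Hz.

r = n²a₀/Z = 3.17 × 10^-10 m, v = Zαc/n = 2.19 × 10^6 m/s
f = v/(2πr) = 1.10 × 10^15 Hz

1.10 × 10^15 Hz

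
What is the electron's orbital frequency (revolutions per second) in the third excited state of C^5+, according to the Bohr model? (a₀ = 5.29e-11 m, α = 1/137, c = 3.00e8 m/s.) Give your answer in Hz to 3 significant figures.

r = n²a₀/Z = 1.41e-10 m, v = Zαc/n = 3.28e6 m/s
f = v/(2πr) = 3.71e15 Hz

3.71e15 Hz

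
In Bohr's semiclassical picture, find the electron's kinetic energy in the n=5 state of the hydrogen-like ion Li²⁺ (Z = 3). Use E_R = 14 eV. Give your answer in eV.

For a Coulomb orbit the virial theorem gives K = −E_n.
E_n = −E_R·Z²/n², so K = E_R·Z²/n² = 14 × 3²/5² = 5.0 eV

5.0 eV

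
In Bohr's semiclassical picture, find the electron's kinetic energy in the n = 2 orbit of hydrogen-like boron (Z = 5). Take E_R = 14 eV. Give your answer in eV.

For a Coulomb orbit the virial theorem gives K = −E_n.
E_n = −E_R·Z²/n², so K = E_R·Z²/n² = 14 × 5²/2² = 88 eV

88 eV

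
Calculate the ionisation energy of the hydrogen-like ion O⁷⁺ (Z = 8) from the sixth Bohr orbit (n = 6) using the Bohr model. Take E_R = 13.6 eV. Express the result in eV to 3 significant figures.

24.2 eV

E_n = −E_R·Z²/n² = −13.6 × 8²/6² eV = -24.2 eV
Ionisation energy = −E_n = 24.2 eV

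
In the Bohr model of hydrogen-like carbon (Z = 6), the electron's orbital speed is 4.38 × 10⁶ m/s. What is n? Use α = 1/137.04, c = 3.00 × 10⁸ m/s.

v_n = Zαc/n ⇒ n = Zαc/v = 6 × 0.00730 × 3.00 × 10⁸ / 4.38 × 10⁶ ≈ 3.00
n = 3

3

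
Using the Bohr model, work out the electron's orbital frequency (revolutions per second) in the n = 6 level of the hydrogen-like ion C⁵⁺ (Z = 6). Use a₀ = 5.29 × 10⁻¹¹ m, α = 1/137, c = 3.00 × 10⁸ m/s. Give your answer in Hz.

r = n²a₀/Z = 3.17 × 10⁻¹⁰ m, v = Zαc/n = 2.19 × 10⁶ m/s
f = v/(2πr) = 1.10 × 10¹⁵ Hz

1.10 × 10¹⁵ Hz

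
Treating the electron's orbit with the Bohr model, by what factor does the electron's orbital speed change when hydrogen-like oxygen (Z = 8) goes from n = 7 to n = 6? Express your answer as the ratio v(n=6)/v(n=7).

v ∝ Z^1 · n^-1; with Z fixed, v ∝ n^-1.
v(n=6)/v(n=7) = (6/7)^-1 = 7/6

7/6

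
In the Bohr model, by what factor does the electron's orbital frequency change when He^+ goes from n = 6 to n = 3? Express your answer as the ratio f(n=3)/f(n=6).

8

f ∝ Z^2 · n^-3; with Z fixed, f ∝ n^-3.
f(n=3)/f(n=6) = (3/6)^-3 = 8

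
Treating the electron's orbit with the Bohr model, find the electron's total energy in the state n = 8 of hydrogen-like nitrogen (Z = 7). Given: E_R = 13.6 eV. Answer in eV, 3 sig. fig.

E_n = −E_R·Z²/n² = −13.6 × 7²/8² = -10.4 eV

-10.4 eV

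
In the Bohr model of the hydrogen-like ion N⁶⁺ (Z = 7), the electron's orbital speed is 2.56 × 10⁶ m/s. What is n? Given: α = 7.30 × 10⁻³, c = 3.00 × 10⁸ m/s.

v_n = Zαc/n ⇒ n = Zαc/v = 7 × 0.00730 × 3.00 × 10⁸ / 2.56 × 10⁶ ≈ 5.99
n = 6

6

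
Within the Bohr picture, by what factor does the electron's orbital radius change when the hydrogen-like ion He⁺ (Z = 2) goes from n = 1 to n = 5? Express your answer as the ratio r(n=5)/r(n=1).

25

r ∝ Z^-1 · n^2; with Z fixed, r ∝ n^2.
r(n=5)/r(n=1) = (5/1)^2 = 25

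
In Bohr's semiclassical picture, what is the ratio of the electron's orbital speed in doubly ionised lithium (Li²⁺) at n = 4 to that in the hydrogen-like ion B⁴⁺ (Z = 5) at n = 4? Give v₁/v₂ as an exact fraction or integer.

3/5

v ∝ Z^1 · n^-1
v₁/v₂ = (3/5)^1 · (4/4)^-1 = 3/5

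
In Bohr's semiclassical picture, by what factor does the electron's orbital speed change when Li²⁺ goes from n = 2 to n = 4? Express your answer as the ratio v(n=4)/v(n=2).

v ∝ Z^1 · n^-1; with Z fixed, v ∝ n^-1.
v(n=4)/v(n=2) = (4/2)^-1 = 1/2

1/2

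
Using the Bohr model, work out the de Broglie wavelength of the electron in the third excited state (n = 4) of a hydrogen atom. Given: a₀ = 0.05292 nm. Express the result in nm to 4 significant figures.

The Bohr quantisation condition is nλ = 2πr_n.
r_n = n²a₀/Z = 0.8467 nm
λ = 2πr_n/n = 2π·0.8467/4 = 1.330 nm

1.330 nm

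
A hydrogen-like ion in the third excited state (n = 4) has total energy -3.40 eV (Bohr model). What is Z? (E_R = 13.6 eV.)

E_n = −E_R Z²/n² ⇒ Z² = −E_n n²/E_R = 3.40 × 4² / 13.6 ≈ 4.00
Z = 2

2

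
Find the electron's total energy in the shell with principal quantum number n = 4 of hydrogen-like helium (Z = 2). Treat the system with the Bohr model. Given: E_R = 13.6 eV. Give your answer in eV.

E_n = −E_R·Z²/n² = −13.6 × 2²/4² = -3.40 eV

-3.40 eV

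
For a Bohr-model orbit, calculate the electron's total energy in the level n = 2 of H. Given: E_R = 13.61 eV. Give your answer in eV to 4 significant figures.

-3.402 eV

E_n = −E_R·Z²/n² = −13.61 × 1²/2² = -3.402 eV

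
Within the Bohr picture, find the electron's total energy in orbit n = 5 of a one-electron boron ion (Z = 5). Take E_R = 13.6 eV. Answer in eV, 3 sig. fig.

E_n = −E_R·Z²/n² = −13.6 × 5²/5² = -13.6 eV

-13.6 eV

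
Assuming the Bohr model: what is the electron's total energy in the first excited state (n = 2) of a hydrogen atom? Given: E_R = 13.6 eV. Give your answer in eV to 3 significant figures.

-3.40 eV

E_n = −E_R·Z²/n² = −13.6 × 1²/2² = -3.40 eV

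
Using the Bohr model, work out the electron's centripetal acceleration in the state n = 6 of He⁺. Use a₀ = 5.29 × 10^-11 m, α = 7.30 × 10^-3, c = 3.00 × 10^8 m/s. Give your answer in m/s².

r = n²a₀/Z = 9.52 × 10^-10 m, v = Zαc/n = 7.30 × 10^5 m/s
a = v²/r = (7.30 × 10^5)² / 9.52 × 10^-10 = 5.60 × 10^20 m/s²

5.60 × 10^20 m/s²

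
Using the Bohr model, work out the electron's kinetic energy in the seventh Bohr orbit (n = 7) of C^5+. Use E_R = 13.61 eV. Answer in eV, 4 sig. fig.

For a Coulomb orbit the virial theorem gives K = −E_n.
E_n = −E_R·Z²/n², so K = E_R·Z²/n² = 13.61 × 6²/7² = 9.999 eV

9.999 eV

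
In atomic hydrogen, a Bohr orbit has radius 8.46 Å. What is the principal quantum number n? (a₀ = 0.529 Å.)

r_n = n²a₀/Z ⇒ n² = rZ/a₀ = 8.46 × 1 / 0.529 ≈ 15.99
n = 4

4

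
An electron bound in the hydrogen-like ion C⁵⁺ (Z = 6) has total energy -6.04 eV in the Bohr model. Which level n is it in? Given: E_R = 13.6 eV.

E_n = −E_R Z²/n² ⇒ n² = E_R Z²/(−E_n) = 13.6 × 6² / 6.04 ≈ 81.06
n = 9

9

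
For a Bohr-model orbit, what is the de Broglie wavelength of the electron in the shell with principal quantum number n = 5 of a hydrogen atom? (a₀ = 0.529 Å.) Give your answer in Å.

16.6 Å

The Bohr quantisation condition is nλ = 2πr_n.
r_n = n²a₀/Z = 13.2 Å
λ = 2πr_n/n = 2π·13.2/5 = 16.6 Å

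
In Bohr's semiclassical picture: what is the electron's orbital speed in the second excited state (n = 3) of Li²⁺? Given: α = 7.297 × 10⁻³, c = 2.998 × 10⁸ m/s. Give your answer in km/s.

2188 km/s

v_n = Zαc/n = 3 × 0.007297 × 2.998 × 10⁸ / 3
    = 2188 km/s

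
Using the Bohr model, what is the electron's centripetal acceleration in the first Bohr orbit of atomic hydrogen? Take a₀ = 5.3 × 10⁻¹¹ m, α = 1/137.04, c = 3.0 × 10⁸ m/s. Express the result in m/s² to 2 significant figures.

r = n²a₀/Z = 5.3 × 10⁻¹¹ m, v = Zαc/n = 2.2 × 10⁶ m/s
a = v²/r = (2.2 × 10⁶)² / 5.3 × 10⁻¹¹ = 9.0 × 10²² m/s²

9.0 × 10²² m/s²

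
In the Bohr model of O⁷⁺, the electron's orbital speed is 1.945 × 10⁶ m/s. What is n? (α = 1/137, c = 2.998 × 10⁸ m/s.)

9

v_n = Zαc/n ⇒ n = Zαc/v = 8 × 0.007299 × 2.998 × 10⁸ / 1.945 × 10⁶ ≈ 9.00
n = 9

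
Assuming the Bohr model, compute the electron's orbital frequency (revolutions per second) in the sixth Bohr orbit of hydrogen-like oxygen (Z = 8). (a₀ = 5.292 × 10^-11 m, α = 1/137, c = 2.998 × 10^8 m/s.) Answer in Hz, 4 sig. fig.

r = n²a₀/Z = 2.381 × 10^-10 m, v = Zαc/n = 2.918 × 10^6 m/s
f = v/(2πr) = 1.950 × 10^15 Hz

1.950 × 10^15 Hz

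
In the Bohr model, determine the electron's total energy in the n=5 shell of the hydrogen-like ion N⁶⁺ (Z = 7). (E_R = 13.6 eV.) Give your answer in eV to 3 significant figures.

-26.7 eV

E_n = −E_R·Z²/n² = −13.6 × 7²/5² = -26.7 eV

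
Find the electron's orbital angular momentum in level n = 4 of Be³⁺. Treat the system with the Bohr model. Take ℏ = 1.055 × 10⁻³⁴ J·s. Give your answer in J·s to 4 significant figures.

L_n = nℏ = 4 × 1.055 × 10⁻³⁴ = 4.220 × 10⁻³⁴ J·s

4.220 × 10⁻³⁴ J·s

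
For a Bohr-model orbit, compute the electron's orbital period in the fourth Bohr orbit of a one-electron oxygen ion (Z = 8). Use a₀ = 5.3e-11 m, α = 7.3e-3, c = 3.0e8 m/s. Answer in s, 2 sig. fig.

r = n²a₀/Z = 4²·5.3e-11/8 = 1.1e-10 m
v = Zαc/n = 8·0.0073·3.0e8/4 = 4.4e6 m/s
T = 2πr/v = 1.5e-16 s

1.5e-16 s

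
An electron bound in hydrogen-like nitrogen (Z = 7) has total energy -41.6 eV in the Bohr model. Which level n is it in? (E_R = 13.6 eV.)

E_n = −E_R Z²/n² ⇒ n² = E_R Z²/(−E_n) = 13.6 × 7² / 41.6 ≈ 16.02
n = 4

4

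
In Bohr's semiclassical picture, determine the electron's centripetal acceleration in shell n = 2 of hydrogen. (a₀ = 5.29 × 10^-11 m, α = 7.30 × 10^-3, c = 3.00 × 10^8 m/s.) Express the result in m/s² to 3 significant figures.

5.67 × 10^21 m/s²

r = n²a₀/Z = 2.12 × 10^-10 m, v = Zαc/n = 1.09 × 10^6 m/s
a = v²/r = (1.09 × 10^6)² / 2.12 × 10^-10 = 5.67 × 10^21 m/s²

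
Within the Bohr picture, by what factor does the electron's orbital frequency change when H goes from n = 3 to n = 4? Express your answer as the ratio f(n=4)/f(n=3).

27/64

f ∝ Z^2 · n^-3; with Z fixed, f ∝ n^-3.
f(n=4)/f(n=3) = (4/3)^-3 = 27/64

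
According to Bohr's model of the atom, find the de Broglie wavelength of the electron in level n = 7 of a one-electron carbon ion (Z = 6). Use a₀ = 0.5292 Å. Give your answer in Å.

The Bohr quantisation condition is nλ = 2πr_n.
r_n = n²a₀/Z = 4.322 Å
λ = 2πr_n/n = 2π·4.322/7 = 3.879 Å

3.879 Å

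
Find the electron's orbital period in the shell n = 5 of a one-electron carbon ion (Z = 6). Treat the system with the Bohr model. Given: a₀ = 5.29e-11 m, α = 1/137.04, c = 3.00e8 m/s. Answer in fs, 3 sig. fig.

0.527 fs

r = n²a₀/Z = 5²·5.29e-11/6 = 2.20e-10 m
v = Zαc/n = 6·0.00730·3.00e8/5 = 2.63e6 m/s
T = 2πr/v = 5.27e-16 s = 0.527 fs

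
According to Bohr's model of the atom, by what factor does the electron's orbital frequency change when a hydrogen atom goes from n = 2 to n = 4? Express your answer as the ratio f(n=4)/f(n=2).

1/8

f ∝ Z^2 · n^-3; with Z fixed, f ∝ n^-3.
f(n=4)/f(n=2) = (4/2)^-3 = 1/8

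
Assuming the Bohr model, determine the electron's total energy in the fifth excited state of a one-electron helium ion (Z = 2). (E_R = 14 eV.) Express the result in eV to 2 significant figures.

-1.6 eV

E_n = −E_R·Z²/n² = −14 × 2²/6² = -1.6 eV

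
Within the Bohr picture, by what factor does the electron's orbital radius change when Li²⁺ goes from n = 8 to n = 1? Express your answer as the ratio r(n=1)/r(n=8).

r ∝ Z^-1 · n^2; with Z fixed, r ∝ n^2.
r(n=1)/r(n=8) = (1/8)^2 = 1/64

1/64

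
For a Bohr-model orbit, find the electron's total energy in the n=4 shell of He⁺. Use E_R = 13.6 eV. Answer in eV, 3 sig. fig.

-3.40 eV

E_n = −E_R·Z²/n² = −13.6 × 2²/4² = -3.40 eV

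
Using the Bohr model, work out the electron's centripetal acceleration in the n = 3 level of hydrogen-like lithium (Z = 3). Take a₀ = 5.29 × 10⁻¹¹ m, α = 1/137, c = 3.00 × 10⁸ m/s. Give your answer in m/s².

3.02 × 10²² m/s²

r = n²a₀/Z = 1.59 × 10⁻¹⁰ m, v = Zαc/n = 2.19 × 10⁶ m/s
a = v²/r = (2.19 × 10⁶)² / 1.59 × 10⁻¹⁰ = 3.02 × 10²² m/s²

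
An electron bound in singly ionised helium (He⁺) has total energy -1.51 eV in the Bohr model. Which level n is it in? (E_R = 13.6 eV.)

6

E_n = −E_R Z²/n² ⇒ n² = E_R Z²/(−E_n) = 13.6 × 2² / 1.51 ≈ 36.03
n = 6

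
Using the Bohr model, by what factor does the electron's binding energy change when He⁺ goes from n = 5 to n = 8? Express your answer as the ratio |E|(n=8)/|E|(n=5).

|E| ∝ Z^2 · n^-2; with Z fixed, |E| ∝ n^-2.
|E|(n=8)/|E|(n=5) = (8/5)^-2 = 25/64

25/64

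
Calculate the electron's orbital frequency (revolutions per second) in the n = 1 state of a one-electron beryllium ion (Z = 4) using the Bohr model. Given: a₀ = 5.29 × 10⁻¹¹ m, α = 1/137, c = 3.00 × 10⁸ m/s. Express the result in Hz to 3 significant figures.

1.05 × 10¹⁷ Hz

r = n²a₀/Z = 1.32 × 10⁻¹¹ m, v = Zαc/n = 8.76 × 10⁶ m/s
f = v/(2πr) = 1.05 × 10¹⁷ Hz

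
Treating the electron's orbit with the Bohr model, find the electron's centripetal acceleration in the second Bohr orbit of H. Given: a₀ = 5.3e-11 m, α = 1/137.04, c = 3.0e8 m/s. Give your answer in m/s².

5.7e21 m/s²

r = n²a₀/Z = 2.1e-10 m, v = Zαc/n = 1.1e6 m/s
a = v²/r = (1.1e6)² / 2.1e-10 = 5.7e21 m/s²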